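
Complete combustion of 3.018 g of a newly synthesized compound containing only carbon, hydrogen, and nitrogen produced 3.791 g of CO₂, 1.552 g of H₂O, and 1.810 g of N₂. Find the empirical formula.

mol C = 3.791 g CO₂ ÷ 44.009 g/mol = 0.086141 mol
mol H = 2 × 1.552 g H₂O ÷ 18.015 g/mol = 0.17230 mol
mol N = 2 × 1.810 g N₂ ÷ 28.014 g/mol = 0.12922 mol
Divide by the smallest (0.086141 mol): C 1.000, H 2.000, N 1.500
Multiplying each by 2 gives whole numbers: C 2.00, H 4.00, N 3.00

C2H4N3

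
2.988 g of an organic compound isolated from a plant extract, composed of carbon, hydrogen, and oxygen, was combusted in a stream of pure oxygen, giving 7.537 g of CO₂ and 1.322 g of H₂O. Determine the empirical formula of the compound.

mol C = 7.537 g CO₂ ÷ 44.009 g/mol = 0.17126 mol
mol H = 2 × 1.322 g H₂O ÷ 18.015 g/mol = 0.14677 mol
mass O = 2.988 − (2.0570 + 0.14794) = 0.78305 g → mol O = 0.78305 ÷ 15.999 = 0.048944 mol
Divide by the smallest (0.048944 mol): C 3.499, H 2.999, O 1.000
Multiplying each by 2 gives whole numbers: C 7.00, H 6.00, O 2.00

C7H6O2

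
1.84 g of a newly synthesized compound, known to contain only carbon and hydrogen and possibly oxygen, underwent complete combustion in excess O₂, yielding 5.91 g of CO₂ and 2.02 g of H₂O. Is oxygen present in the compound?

no

mol C = 5.91 g CO₂ ÷ 44.009 g/mol = 0.1343 mol
mol H = 2 × 2.02 g H₂O ÷ 18.015 g/mol = 0.2243 mol
C and H together account for 1.839 g — essentially the entire 1.84 g sample — so the compound contains no oxygen.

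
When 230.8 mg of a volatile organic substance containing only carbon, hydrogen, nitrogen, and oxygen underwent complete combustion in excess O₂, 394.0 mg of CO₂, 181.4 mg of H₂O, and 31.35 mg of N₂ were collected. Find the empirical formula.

mol C = 0.3940 g CO₂ ÷ 44.009 g/mol = 0.0089527 mol
mol H = 2 × 0.1814 g H₂O ÷ 18.015 g/mol = 0.020139 mol
mol N = 2 × 0.03135 g N₂ ÷ 28.014 g/mol = 0.0022382 mol
mass O = 0.2308 − (0.10753 + 0.020300 + 0.031350) = 0.071619 g → mol O = 0.071619 ÷ 15.999 = 0.0044765 mol
Divide by the smallest (0.0022382 mol): C 4.000, H 8.998, N 1.000, O 2.000

C4H9NO2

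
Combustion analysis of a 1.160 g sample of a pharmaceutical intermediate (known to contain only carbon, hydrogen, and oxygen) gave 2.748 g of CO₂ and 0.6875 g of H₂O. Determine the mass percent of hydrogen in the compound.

6.63%

mol C = 2.748 g CO₂ ÷ 44.009 g/mol = 0.062442 mol
mol H = 2 × 0.6875 g H₂O ÷ 18.015 g/mol = 0.076325 mol
mass O = 1.160 − (0.74999 + 0.076936) = 0.33308 g → mol O = 0.33308 ÷ 15.999 = 0.020819 mol
mass % H = 0.076936 g ÷ 1.160 g × 100%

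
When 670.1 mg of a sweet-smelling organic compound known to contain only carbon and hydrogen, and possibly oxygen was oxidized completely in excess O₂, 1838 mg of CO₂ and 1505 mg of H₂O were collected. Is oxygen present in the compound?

mol C = 1.838 g CO₂ ÷ 44.009 g/mol = 0.041764 mol
mol H = 2 × 1.505 g H₂O ÷ 18.015 g/mol = 0.16708 mol
C and H together account for 0.67005 g — essentially the entire 0.6701 g sample — so the compound contains no oxygen.

no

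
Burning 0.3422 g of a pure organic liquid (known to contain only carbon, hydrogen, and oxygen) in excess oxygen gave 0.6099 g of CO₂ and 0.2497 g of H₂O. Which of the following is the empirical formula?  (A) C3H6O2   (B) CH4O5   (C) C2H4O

(A) C3H6O2

mol C = 0.6099 g CO₂ ÷ 44.009 g/mol = 0.013859 mol
mol H = 2 × 0.2497 g H₂O ÷ 18.015 g/mol = 0.027721 mol
mass O = 0.3422 − (0.16645 + 0.027943) = 0.14780 g → mol O = 0.14780 ÷ 15.999 = 0.0092382 mol
Divide by the smallest (0.0092382 mol): C 1.500, H 3.001, O 1.000
Multiplying each by 2 gives whole numbers: C 3.00, H 6.00, O 2.00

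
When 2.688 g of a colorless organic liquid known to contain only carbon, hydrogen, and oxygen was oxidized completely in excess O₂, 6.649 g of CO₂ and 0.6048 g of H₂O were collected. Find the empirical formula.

mol C = 6.649 g CO₂ ÷ 44.009 g/mol = 0.15108 mol
mol H = 2 × 0.6048 g H₂O ÷ 18.015 g/mol = 0.067144 mol
mass O = 2.688 − (1.8147 + 0.067681) = 0.80566 g → mol O = 0.80566 ÷ 15.999 = 0.050357 mol
Divide by the smallest (0.050357 mol): C 3.000, H 1.333, O 1.000
Multiplying each by 3 gives whole numbers: C 9.00, H 4.00, O 3.00

C9H4O3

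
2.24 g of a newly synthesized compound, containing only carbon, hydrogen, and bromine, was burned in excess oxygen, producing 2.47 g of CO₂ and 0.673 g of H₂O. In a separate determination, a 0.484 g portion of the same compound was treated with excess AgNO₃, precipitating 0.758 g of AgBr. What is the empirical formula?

mol C = 2.47 g CO₂ ÷ 44.009 g/mol = 0.05612 mol
mol H = 2 × 0.673 g H₂O ÷ 18.015 g/mol = 0.07472 mol
From the AgBr data: mol Br per gram of compound = (0.758 ÷ 187.772) ÷ 0.484 = 0.008341 mol/g, so in the 2.24 g combustion sample mol Br = 0.01868 mol
Divide by the smallest (0.01868 mol): C 3.004, H 3.999, Br 1.000

C3H4Br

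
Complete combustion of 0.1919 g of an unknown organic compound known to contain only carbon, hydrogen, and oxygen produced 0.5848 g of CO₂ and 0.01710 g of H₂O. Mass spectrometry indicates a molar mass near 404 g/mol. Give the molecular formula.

C28H4O4

mol C = 0.5848 g CO₂ ÷ 44.009 g/mol = 0.013288 mol
mol H = 2 × 0.01710 g H₂O ÷ 18.015 g/mol = 0.0018984 mol
mass O = 0.1919 − (0.15960 + 0.0019136) = 0.030382 g → mol O = 0.030382 ÷ 15.999 = 0.0018990 mol
Divide by the smallest (0.0018984 mol): C 7.000, H 1.000, O 1.000
Empirical formula: C7HO
Empirical-formula mass = 101.08 g/mol; 404 ÷ 101.08 ≈ 4, so the molecular formula is C28H4O4.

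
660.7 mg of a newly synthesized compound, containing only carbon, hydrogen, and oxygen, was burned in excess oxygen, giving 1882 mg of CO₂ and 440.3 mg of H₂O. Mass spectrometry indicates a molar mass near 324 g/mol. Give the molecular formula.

C21H24O3

mol C = 1.882 g CO₂ ÷ 44.009 g/mol = 0.042764 mol
mol H = 2 × 0.4403 g H₂O ÷ 18.015 g/mol = 0.048881 mol
mass O = 0.6607 − (0.51364 + 0.049273) = 0.097789 g → mol O = 0.097789 ÷ 15.999 = 0.0061122 mol
Divide by the smallest (0.0061122 mol): C 6.996, H 7.997, O 1.000
Empirical formula: C7H8O
Empirical-formula mass = 108.14 g/mol; 324 ÷ 108.14 ≈ 3, so the molecular formula is C21H24O3.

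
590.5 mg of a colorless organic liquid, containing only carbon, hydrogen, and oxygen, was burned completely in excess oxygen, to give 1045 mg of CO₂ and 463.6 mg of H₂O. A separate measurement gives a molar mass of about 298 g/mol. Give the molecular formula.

mol C = 1.045 g CO₂ ÷ 44.009 g/mol = 0.023745 mol
mol H = 2 × 0.4636 g H₂O ÷ 18.015 g/mol = 0.051468 mol
mass O = 0.5905 − (0.28520 + 0.051880) = 0.25342 g → mol O = 0.25342 ÷ 15.999 = 0.015840 mol
Divide by the smallest (0.015840 mol): C 1.499, H 3.249, O 1.000
Multiplying each by 4 gives whole numbers: C 6.00, H 13.00, O 4.00
Empirical formula: C6H13O4
Empirical-formula mass = 149.17 g/mol; 298 ÷ 149.17 ≈ 2, so the molecular formula is C12H26O8.

C12H26O8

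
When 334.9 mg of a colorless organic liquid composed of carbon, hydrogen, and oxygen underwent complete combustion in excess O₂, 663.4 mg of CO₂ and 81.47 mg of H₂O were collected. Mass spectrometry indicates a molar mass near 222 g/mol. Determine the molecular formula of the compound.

C10H6O6

mol C = 0.6634 g CO₂ ÷ 44.009 g/mol = 0.015074 mol
mol H = 2 × 0.08147 g H₂O ÷ 18.015 g/mol = 0.0090447 mol
mass O = 0.3349 − (0.18106 + 0.0091170) = 0.14473 g → mol O = 0.14473 ÷ 15.999 = 0.0090460 mol
Divide by the smallest (0.0090447 mol): C 1.667, H 1.000, O 1.000
Multiplying each by 3 gives whole numbers: C 5.00, H 3.00, O 3.00
Empirical formula: C5H3O3
Empirical-formula mass = 111.08 g/mol; 222 ÷ 111.08 ≈ 2, so the molecular formula is C10H6O6.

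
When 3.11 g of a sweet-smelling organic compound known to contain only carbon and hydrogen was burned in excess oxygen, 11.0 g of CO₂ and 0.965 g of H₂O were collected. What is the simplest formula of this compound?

C7H3

mol C = 11.0 g CO₂ ÷ 44.009 g/mol = 0.2499 mol
mol H = 2 × 0.965 g H₂O ÷ 18.015 g/mol = 0.1071 mol
Divide by the smallest (0.1071 mol): C 2.333, H 1.000
Multiplying each by 3 gives whole numbers: C 7.00, H 3.00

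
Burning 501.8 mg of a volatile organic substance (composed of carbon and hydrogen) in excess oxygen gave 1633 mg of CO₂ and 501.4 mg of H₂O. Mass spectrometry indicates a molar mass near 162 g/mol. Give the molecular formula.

mol C = 1.633 g CO₂ ÷ 44.009 g/mol = 0.037106 mol
mol H = 2 × 0.5014 g H₂O ÷ 18.015 g/mol = 0.055665 mol
Divide by the smallest (0.037106 mol): C 1.000, H 1.500
Multiplying each by 2 gives whole numbers: C 2.00, H 3.00
Empirical formula: C2H3
Empirical-formula mass = 27.05 g/mol; 162 ÷ 27.05 ≈ 6, so the molecular formula is C12H18.

C12H18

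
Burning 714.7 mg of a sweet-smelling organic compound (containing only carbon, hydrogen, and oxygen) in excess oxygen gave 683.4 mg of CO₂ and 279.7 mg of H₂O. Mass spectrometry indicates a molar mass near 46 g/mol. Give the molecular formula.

CH2O2

mol C = 0.6834 g CO₂ ÷ 44.009 g/mol = 0.015529 mol
mol H = 2 × 0.2797 g H₂O ÷ 18.015 g/mol = 0.031052 mol
mass O = 0.7147 − (0.18651 + 0.031300) = 0.49689 g → mol O = 0.49689 ÷ 15.999 = 0.031057 mol
Divide by the smallest (0.015529 mol): C 1.000, H 2.000, O 2.000
Empirical formula: CH2O2
Empirical-formula mass = 46.02 g/mol; 46 ÷ 46.02 ≈ 1, so the molecular formula is CH2O2.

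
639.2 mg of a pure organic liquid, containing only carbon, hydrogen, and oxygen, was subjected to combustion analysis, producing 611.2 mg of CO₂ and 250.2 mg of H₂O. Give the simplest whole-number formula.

CH2O2

mol C = 0.6112 g CO₂ ÷ 44.009 g/mol = 0.013888 mol
mol H = 2 × 0.2502 g H₂O ÷ 18.015 g/mol = 0.027777 mol
mass O = 0.6392 − (0.16681 + 0.027999) = 0.44439 g → mol O = 0.44439 ÷ 15.999 = 0.027776 mol
Divide by the smallest (0.013888 mol): C 1.000, H 2.000, O 2.000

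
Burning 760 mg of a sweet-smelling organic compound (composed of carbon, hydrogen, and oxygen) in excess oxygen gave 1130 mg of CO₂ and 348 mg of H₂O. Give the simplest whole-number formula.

C2H3O2

mol C = 1.13 g CO₂ ÷ 44.009 g/mol = 0.02568 mol
mol H = 2 × 0.348 g H₂O ÷ 18.015 g/mol = 0.03863 mol
mass O = 0.760 − (0.3084 + 0.03894) = 0.4127 g → mol O = 0.4127 ÷ 15.999 = 0.02579 mol
Divide by the smallest (0.02568 mol): C 1.000, H 1.505, O 1.005
Multiplying each by 2 gives whole numbers: C 2.00, H 3.01, O 2.01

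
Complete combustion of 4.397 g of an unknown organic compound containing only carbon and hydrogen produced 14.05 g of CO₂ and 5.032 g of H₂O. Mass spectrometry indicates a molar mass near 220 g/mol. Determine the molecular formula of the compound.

mol C = 14.05 g CO₂ ÷ 44.009 g/mol = 0.31925 mol
mol H = 2 × 5.032 g H₂O ÷ 18.015 g/mol = 0.55865 mol
Divide by the smallest (0.31925 mol): C 1.000, H 1.750
Multiplying each by 4 gives whole numbers: C 4.00, H 7.00
Empirical formula: C4H7
Empirical-formula mass = 55.10 g/mol; 220 ÷ 55.10 ≈ 4, so the molecular formula is C16H28.

C16H28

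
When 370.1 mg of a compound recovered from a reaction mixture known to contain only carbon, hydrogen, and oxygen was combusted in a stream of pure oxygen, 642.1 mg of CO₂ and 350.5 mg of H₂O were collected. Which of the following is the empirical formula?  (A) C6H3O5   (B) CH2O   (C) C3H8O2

(C) C3H8O2

mol C = 0.6421 g CO₂ ÷ 44.009 g/mol = 0.014590 mol
mol H = 2 × 0.3505 g H₂O ÷ 18.015 g/mol = 0.038912 mol
mass O = 0.3701 − (0.17524 + 0.039223) = 0.15563 g → mol O = 0.15563 ÷ 15.999 = 0.0097277 mol
Divide by the smallest (0.0097277 mol): C 1.500, H 4.000, O 1.000
Multiplying each by 2 gives whole numbers: C 3.00, H 8.00, O 2.00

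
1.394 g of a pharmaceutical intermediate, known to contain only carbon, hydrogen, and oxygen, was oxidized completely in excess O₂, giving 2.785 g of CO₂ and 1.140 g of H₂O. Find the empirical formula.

C2H4O

mol C = 2.785 g CO₂ ÷ 44.009 g/mol = 0.063283 mol
mol H = 2 × 1.140 g H₂O ÷ 18.015 g/mol = 0.12656 mol
mass O = 1.394 − (0.76009 + 0.12757) = 0.50634 g → mol O = 0.50634 ÷ 15.999 = 0.031648 mol
Divide by the smallest (0.031648 mol): C 2.000, H 3.999, O 1.000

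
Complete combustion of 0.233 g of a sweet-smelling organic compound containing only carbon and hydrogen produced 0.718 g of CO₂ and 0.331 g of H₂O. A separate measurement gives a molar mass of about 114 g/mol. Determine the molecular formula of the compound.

mol C = 0.718 g CO₂ ÷ 44.009 g/mol = 0.01631 mol
mol H = 2 × 0.331 g H₂O ÷ 18.015 g/mol = 0.03675 mol
Divide by the smallest (0.01631 mol): C 1.000, H 2.252
Multiplying each by 4 gives whole numbers: C 4.00, H 9.01
Empirical formula: C4H9
Empirical-formula mass = 57.12 g/mol; 114 ÷ 57.12 ≈ 2, so the molecular formula is C8H18.

C8H18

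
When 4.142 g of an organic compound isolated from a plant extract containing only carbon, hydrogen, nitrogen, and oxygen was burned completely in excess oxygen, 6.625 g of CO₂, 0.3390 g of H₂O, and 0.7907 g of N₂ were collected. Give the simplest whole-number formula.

C8H2N3O5

mol C = 6.625 g CO₂ ÷ 44.009 g/mol = 0.15054 mol
mol H = 2 × 0.3390 g H₂O ÷ 18.015 g/mol = 0.037635 mol
mol N = 2 × 0.7907 g N₂ ÷ 28.014 g/mol = 0.056450 mol
mass O = 4.142 − (1.8081 + 0.037936 + 0.79070) = 1.5053 g → mol O = 1.5053 ÷ 15.999 = 0.094085 mol
Divide by the smallest (0.037635 mol): C 4.000, H 1.000, N 1.500, O 2.500
Multiplying each by 2 gives whole numbers: C 8.00, H 2.00, N 3.00, O 5.00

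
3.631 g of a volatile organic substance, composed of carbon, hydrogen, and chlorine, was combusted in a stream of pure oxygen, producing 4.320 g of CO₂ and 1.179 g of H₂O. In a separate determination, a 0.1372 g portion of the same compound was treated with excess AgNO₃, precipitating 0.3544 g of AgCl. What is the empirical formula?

mol C = 4.320 g CO₂ ÷ 44.009 g/mol = 0.098162 mol
mol H = 2 × 1.179 g H₂O ÷ 18.015 g/mol = 0.13089 mol
From the AgCl data: mol Cl per gram of compound = (0.3544 ÷ 143.318) ÷ 0.1372 = 0.018023 mol/g, so in the 3.631 g combustion sample mol Cl = 0.065443 mol
Divide by the smallest (0.065443 mol): C 1.500, H 2.000, Cl 1.000
Multiplying each by 2 gives whole numbers: C 3.00, H 4.00, Cl 2.00

C3H4Cl2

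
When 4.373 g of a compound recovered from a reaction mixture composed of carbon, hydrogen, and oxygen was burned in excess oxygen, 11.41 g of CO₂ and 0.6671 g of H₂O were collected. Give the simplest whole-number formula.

C7H2O2

mol C = 11.41 g CO₂ ÷ 44.009 g/mol = 0.25927 mol
mol H = 2 × 0.6671 g H₂O ÷ 18.015 g/mol = 0.074061 mol
mass O = 4.373 − (3.1140 + 0.074653) = 1.1843 g → mol O = 1.1843 ÷ 15.999 = 0.074024 mol
Divide by the smallest (0.074024 mol): C 3.502, H 1.000, O 1.000
Multiplying each by 2 gives whole numbers: C 7.00, H 2.00, O 2.00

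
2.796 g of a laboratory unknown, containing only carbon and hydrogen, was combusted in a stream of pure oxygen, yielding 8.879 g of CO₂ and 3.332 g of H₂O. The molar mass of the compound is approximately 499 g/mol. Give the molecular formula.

mol C = 8.879 g CO₂ ÷ 44.009 g/mol = 0.20175 mol
mol H = 2 × 3.332 g H₂O ÷ 18.015 g/mol = 0.36991 mol
Divide by the smallest (0.20175 mol): C 1.000, H 1.833
Multiplying each by 6 gives whole numbers: C 6.00, H 11.00
Empirical formula: C6H11
Empirical-formula mass = 83.15 g/mol; 499 ÷ 83.15 ≈ 6, so the molecular formula is C36H66.

C36H66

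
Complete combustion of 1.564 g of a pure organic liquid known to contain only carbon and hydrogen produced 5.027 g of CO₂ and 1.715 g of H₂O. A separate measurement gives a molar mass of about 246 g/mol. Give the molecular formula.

C18H30

mol C = 5.027 g CO₂ ÷ 44.009 g/mol = 0.11423 mol
mol H = 2 × 1.715 g H₂O ÷ 18.015 g/mol = 0.19040 mol
Divide by the smallest (0.11423 mol): C 1.000, H 1.667
Multiplying each by 3 gives whole numbers: C 3.00, H 5.00
Empirical formula: C3H5
Empirical-formula mass = 41.07 g/mol; 246 ÷ 41.07 ≈ 6, so the molecular formula is C18H30.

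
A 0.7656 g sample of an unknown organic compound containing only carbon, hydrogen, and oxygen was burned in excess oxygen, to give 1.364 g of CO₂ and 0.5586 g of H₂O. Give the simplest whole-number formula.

mol C = 1.364 g CO₂ ÷ 44.009 g/mol = 0.030994 mol
mol H = 2 × 0.5586 g H₂O ÷ 18.015 g/mol = 0.062015 mol
mass O = 0.7656 − (0.37226 + 0.062511) = 0.33082 g → mol O = 0.33082 ÷ 15.999 = 0.020678 mol
Divide by the smallest (0.020678 mol): C 1.499, H 2.999, O 1.000
Multiplying each by 2 gives whole numbers: C 3.00, H 6.00, O 2.00

C3H6O2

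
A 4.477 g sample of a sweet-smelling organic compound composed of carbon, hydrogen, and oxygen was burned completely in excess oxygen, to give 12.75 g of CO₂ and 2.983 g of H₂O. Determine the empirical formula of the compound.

mol C = 12.75 g CO₂ ÷ 44.009 g/mol = 0.28971 mol
mol H = 2 × 2.983 g H₂O ÷ 18.015 g/mol = 0.33117 mol
mass O = 4.477 − (3.4797 + 0.33382) = 0.66343 g → mol O = 0.66343 ÷ 15.999 = 0.041467 mol
Divide by the smallest (0.041467 mol): C 6.987, H 7.986, O 1.000

C7H8O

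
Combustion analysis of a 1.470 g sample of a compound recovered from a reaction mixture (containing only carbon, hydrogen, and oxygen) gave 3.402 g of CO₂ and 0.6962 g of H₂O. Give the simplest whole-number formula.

mol C = 3.402 g CO₂ ÷ 44.009 g/mol = 0.077302 mol
mol H = 2 × 0.6962 g H₂O ÷ 18.015 g/mol = 0.077291 mol
mass O = 1.470 − (0.92848 + 0.077909) = 0.46361 g → mol O = 0.46361 ÷ 15.999 = 0.028978 mol
Divide by the smallest (0.028978 mol): C 2.668, H 2.667, O 1.000
Multiplying each by 3 gives whole numbers: C 8.00, H 8.00, O 3.00

C8H8O3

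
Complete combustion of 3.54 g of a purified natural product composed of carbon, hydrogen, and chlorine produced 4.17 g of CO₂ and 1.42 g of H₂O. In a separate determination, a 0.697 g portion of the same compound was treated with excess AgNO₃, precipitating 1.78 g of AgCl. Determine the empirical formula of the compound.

mol C = 4.17 g CO₂ ÷ 44.009 g/mol = 0.09475 mol
mol H = 2 × 1.42 g H₂O ÷ 18.015 g/mol = 0.1576 mol
From the AgCl data: mol Cl per gram of compound = (1.78 ÷ 143.318) ÷ 0.697 = 0.01782 mol/g, so in the 3.54 g combustion sample mol Cl = 0.06308 mol
Divide by the smallest (0.06308 mol): C 1.502, H 2.499, Cl 1.000
Multiplying each by 2 gives whole numbers: C 3.00, H 5.00, Cl 2.00

C3H5Cl2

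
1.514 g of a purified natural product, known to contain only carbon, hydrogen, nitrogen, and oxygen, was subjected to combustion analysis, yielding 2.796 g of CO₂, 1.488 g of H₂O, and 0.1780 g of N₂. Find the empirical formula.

mol C = 2.796 g CO₂ ÷ 44.009 g/mol = 0.063532 mol
mol H = 2 × 1.488 g H₂O ÷ 18.015 g/mol = 0.16520 mol
mol N = 2 × 0.1780 g N₂ ÷ 28.014 g/mol = 0.012708 mol
mass O = 1.514 − (0.76309 + 0.16652 + 0.17800) = 0.40639 g → mol O = 0.40639 ÷ 15.999 = 0.025401 mol
Divide by the smallest (0.012708 mol): C 4.999, H 12.999, N 1.000, O 1.999

C5H13NO2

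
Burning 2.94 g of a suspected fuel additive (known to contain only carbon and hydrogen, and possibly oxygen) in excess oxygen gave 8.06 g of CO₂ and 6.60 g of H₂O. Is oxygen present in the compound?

mol C = 8.06 g CO₂ ÷ 44.009 g/mol = 0.1831 mol
mol H = 2 × 6.60 g H₂O ÷ 18.015 g/mol = 0.7327 mol
C and H together account for 2.938 g — essentially the entire 2.94 g sample — so the compound contains no oxygen.

no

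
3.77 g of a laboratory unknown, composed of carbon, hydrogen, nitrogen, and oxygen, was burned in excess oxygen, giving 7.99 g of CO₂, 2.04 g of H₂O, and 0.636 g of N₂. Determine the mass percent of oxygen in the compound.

mol C = 7.99 g CO₂ ÷ 44.009 g/mol = 0.1816 mol
mol H = 2 × 2.04 g H₂O ÷ 18.015 g/mol = 0.2265 mol
mol N = 2 × 0.636 g N₂ ÷ 28.014 g/mol = 0.04541 mol
mass O = 3.77 − (2.181 + 0.2283 + 0.6360) = 0.7251 g → mol O = 0.7251 ÷ 15.999 = 0.04532 mol
mass % O = 0.7251 g ÷ 3.77 g × 100%

19.2%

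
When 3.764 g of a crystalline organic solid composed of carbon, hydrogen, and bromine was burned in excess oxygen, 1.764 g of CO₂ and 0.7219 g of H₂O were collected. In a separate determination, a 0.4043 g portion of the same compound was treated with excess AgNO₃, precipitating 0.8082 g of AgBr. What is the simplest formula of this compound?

mol C = 1.764 g CO₂ ÷ 44.009 g/mol = 0.040083 mol
mol H = 2 × 0.7219 g H₂O ÷ 18.015 g/mol = 0.080144 mol
From the AgBr data: mol Br per gram of compound = (0.8082 ÷ 187.772) ÷ 0.4043 = 0.010646 mol/g, so in the 3.764 g combustion sample mol Br = 0.040071 mol
Divide by the smallest (0.040071 mol): C 1.000, H 2.000, Br 1.000

CH2Br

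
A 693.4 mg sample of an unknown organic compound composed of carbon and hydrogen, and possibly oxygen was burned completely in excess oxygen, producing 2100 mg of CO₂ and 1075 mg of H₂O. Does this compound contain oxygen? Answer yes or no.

no

mol C = 2.100 g CO₂ ÷ 44.009 g/mol = 0.047718 mol
mol H = 2 × 1.075 g H₂O ÷ 18.015 g/mol = 0.11934 mol
C and H together account for 0.69343 g — essentially the entire 0.6934 g sample — so the compound contains no oxygen.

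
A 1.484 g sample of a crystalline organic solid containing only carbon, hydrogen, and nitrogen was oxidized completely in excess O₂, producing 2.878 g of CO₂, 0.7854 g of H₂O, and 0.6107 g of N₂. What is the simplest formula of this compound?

mol C = 2.878 g CO₂ ÷ 44.009 g/mol = 0.065396 mol
mol H = 2 × 0.7854 g H₂O ÷ 18.015 g/mol = 0.087194 mol
mol N = 2 × 0.6107 g N₂ ÷ 28.014 g/mol = 0.043600 mol
Divide by the smallest (0.043600 mol): C 1.500, H 2.000, N 1.000
Multiplying each by 2 gives whole numbers: C 3.00, H 4.00, N 2.00

C3H4N2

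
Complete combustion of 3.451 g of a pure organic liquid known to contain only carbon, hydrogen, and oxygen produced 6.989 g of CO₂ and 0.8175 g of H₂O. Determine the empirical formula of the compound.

mol C = 6.989 g CO₂ ÷ 44.009 g/mol = 0.15881 mol
mol H = 2 × 0.8175 g H₂O ÷ 18.015 g/mol = 0.090758 mol
mass O = 3.451 − (1.9074 + 0.091484) = 1.4521 g → mol O = 1.4521 ÷ 15.999 = 0.090760 mol
Divide by the smallest (0.090758 mol): C 1.750, H 1.000, O 1.000
Multiplying each by 4 gives whole numbers: C 7.00, H 4.00, O 4.00

C7H4O4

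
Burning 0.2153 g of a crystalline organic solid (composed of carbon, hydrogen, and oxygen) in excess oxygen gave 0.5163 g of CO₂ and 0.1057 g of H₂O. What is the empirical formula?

C3H3O

mol C = 0.5163 g CO₂ ÷ 44.009 g/mol = 0.011732 mol
mol H = 2 × 0.1057 g H₂O ÷ 18.015 g/mol = 0.011735 mol
mass O = 0.2153 − (0.14091 + 0.011829) = 0.062562 g → mol O = 0.062562 ÷ 15.999 = 0.0039104 mol
Divide by the smallest (0.0039104 mol): C 3.000, H 3.001, O 1.000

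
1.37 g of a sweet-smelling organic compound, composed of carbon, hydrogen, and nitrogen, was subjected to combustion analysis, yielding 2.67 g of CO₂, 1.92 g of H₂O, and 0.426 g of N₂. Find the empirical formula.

C2H7N

mol C = 2.67 g CO₂ ÷ 44.009 g/mol = 0.06067 mol
mol H = 2 × 1.92 g H₂O ÷ 18.015 g/mol = 0.2132 mol
mol N = 2 × 0.426 g N₂ ÷ 28.014 g/mol = 0.03041 mol
Divide by the smallest (0.03041 mol): C 1.995, H 7.009, N 1.000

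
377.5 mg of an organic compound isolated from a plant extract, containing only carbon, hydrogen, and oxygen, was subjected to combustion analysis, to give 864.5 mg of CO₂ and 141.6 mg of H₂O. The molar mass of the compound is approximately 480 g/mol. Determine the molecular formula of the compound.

C25H20O10

mol C = 0.8645 g CO₂ ÷ 44.009 g/mol = 0.019644 mol
mol H = 2 × 0.1416 g H₂O ÷ 18.015 g/mol = 0.015720 mol
mass O = 0.3775 − (0.23594 + 0.015846) = 0.12571 g → mol O = 0.12571 ÷ 15.999 = 0.0078576 mol
Divide by the smallest (0.0078576 mol): C 2.500, H 2.001, O 1.000
Multiplying each by 2 gives whole numbers: C 5.00, H 4.00, O 2.00
Empirical formula: C5H4O2
Empirical-formula mass = 96.08 g/mol; 480 ÷ 96.08 ≈ 5, so the molecular formula is C25H20O10.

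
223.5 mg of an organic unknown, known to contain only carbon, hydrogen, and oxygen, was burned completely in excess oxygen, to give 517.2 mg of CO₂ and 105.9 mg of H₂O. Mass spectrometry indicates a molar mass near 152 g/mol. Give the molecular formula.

C8H8O3

mol C = 0.5172 g CO₂ ÷ 44.009 g/mol = 0.011752 mol
mol H = 2 × 0.1059 g H₂O ÷ 18.015 g/mol = 0.011757 mol
mass O = 0.2235 − (0.14115 + 0.011851) = 0.070494 g → mol O = 0.070494 ÷ 15.999 = 0.0044062 mol
Divide by the smallest (0.0044062 mol): C 2.667, H 2.668, O 1.000
Multiplying each by 3 gives whole numbers: C 8.00, H 8.00, O 3.00
Empirical formula: C8H8O3
Empirical-formula mass = 152.15 g/mol; 152 ÷ 152.15 ≈ 1, so the molecular formula is C8H8O3.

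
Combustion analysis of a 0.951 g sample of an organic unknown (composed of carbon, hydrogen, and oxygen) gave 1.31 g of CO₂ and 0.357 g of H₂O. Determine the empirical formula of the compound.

C6H8O7

mol C = 1.31 g CO₂ ÷ 44.009 g/mol = 0.02977 mol
mol H = 2 × 0.357 g H₂O ÷ 18.015 g/mol = 0.03963 mol
mass O = 0.951 − (0.3575 + 0.03995) = 0.5535 g → mol O = 0.5535 ÷ 15.999 = 0.03460 mol
Divide by the smallest (0.02977 mol): C 1.000, H 1.331, O 1.162
Multiplying each by 6 gives whole numbers: C 6.00, H 7.99, O 6.97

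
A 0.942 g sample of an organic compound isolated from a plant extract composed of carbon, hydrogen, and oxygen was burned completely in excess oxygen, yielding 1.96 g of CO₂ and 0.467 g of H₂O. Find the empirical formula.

C6H7O3

mol C = 1.96 g CO₂ ÷ 44.009 g/mol = 0.04454 mol
mol H = 2 × 0.467 g H₂O ÷ 18.015 g/mol = 0.05185 mol
mass O = 0.942 − (0.5349 + 0.05226) = 0.3548 g → mol O = 0.3548 ÷ 15.999 = 0.02218 mol
Divide by the smallest (0.02218 mol): C 2.008, H 2.338, O 1.000
Multiplying each by 3 gives whole numbers: C 6.02, H 7.01, O 3.00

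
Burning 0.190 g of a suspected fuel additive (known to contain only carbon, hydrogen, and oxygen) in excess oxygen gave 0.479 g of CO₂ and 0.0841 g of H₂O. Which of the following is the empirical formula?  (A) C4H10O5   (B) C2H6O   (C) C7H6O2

mol C = 0.479 g CO₂ ÷ 44.009 g/mol = 0.01088 mol
mol H = 2 × 0.0841 g H₂O ÷ 18.015 g/mol = 0.009337 mol
mass O = 0.190 − (0.1307 + 0.009411) = 0.04986 g → mol O = 0.04986 ÷ 15.999 = 0.003116 mol
Divide by the smallest (0.003116 mol): C 3.493, H 2.996, O 1.000
Multiplying each by 2 gives whole numbers: C 6.99, H 5.99, O 2.00

(C) C7H6O2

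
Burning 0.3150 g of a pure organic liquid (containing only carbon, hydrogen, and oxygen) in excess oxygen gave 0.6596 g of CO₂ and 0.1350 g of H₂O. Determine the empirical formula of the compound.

mol C = 0.6596 g CO₂ ÷ 44.009 g/mol = 0.014988 mol
mol H = 2 × 0.1350 g H₂O ÷ 18.015 g/mol = 0.014988 mol
mass O = 0.3150 − (0.18002 + 0.015107) = 0.11987 g → mol O = 0.11987 ÷ 15.999 = 0.0074926 mol
Divide by the smallest (0.0074926 mol): C 2.000, H 2.000, O 1.000

C2H2O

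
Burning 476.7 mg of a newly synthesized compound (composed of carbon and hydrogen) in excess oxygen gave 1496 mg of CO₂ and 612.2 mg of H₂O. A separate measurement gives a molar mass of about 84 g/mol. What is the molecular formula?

C6H12

mol C = 1.496 g CO₂ ÷ 44.009 g/mol = 0.033993 mol
mol H = 2 × 0.6122 g H₂O ÷ 18.015 g/mol = 0.067966 mol
Divide by the smallest (0.033993 mol): C 1.000, H 1.999
Empirical formula: CH2
Empirical-formula mass = 14.03 g/mol; 84 ÷ 14.03 ≈ 6, so the molecular formula is C6H12.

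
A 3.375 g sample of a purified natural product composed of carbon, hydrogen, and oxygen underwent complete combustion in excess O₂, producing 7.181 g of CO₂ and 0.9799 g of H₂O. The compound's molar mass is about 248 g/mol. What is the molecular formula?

mol C = 7.181 g CO₂ ÷ 44.009 g/mol = 0.16317 mol
mol H = 2 × 0.9799 g H₂O ÷ 18.015 g/mol = 0.10879 mol
mass O = 3.375 − (1.9598 + 0.10966) = 1.3055 g → mol O = 1.3055 ÷ 15.999 = 0.081598 mol
Divide by the smallest (0.081598 mol): C 2.000, H 1.333, O 1.000
Multiplying each by 3 gives whole numbers: C 6.00, H 4.00, O 3.00
Empirical formula: C6H4O3
Empirical-formula mass = 124.09 g/mol; 248 ÷ 124.09 ≈ 2, so the molecular formula is C12H8O6.

C12H8O6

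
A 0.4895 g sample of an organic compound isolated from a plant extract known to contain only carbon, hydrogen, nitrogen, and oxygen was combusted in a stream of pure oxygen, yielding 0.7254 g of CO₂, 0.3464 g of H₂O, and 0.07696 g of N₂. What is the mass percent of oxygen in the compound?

mol C = 0.7254 g CO₂ ÷ 44.009 g/mol = 0.016483 mol
mol H = 2 × 0.3464 g H₂O ÷ 18.015 g/mol = 0.038457 mol
mol N = 2 × 0.07696 g N₂ ÷ 28.014 g/mol = 0.0054944 mol
mass O = 0.4895 − (0.19798 + 0.038764 + 0.076960) = 0.17580 g → mol O = 0.17580 ÷ 15.999 = 0.010988 mol
mass % O = 0.17580 g ÷ 0.4895 g × 100%

35.91%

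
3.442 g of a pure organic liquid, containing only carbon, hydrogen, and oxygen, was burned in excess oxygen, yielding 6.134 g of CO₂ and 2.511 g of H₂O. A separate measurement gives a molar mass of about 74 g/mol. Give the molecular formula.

mol C = 6.134 g CO₂ ÷ 44.009 g/mol = 0.13938 mol
mol H = 2 × 2.511 g H₂O ÷ 18.015 g/mol = 0.27877 mol
mass O = 3.442 − (1.6741 + 0.28100) = 1.4869 g → mol O = 1.4869 ÷ 15.999 = 0.092937 mol
Divide by the smallest (0.092937 mol): C 1.500, H 3.000, O 1.000
Multiplying each by 2 gives whole numbers: C 3.00, H 6.00, O 2.00
Empirical formula: C3H6O2
Empirical-formula mass = 74.08 g/mol; 74 ÷ 74.08 ≈ 1, so the molecular formula is C3H6O2.

C3H6O2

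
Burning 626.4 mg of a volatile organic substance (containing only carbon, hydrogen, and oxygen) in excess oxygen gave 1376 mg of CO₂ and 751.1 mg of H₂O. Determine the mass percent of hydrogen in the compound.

13.42%

mol C = 1.376 g CO₂ ÷ 44.009 g/mol = 0.031266 mol
mol H = 2 × 0.7511 g H₂O ÷ 18.015 g/mol = 0.083386 mol
mass O = 0.6264 − (0.37554 + 0.084053) = 0.16681 g → mol O = 0.16681 ÷ 15.999 = 0.010426 mol
mass % H = 0.084053 g ÷ 0.6264 g × 100%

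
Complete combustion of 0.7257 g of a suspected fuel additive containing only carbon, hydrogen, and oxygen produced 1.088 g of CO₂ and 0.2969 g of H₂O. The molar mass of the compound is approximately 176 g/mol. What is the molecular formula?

mol C = 1.088 g CO₂ ÷ 44.009 g/mol = 0.024722 mol
mol H = 2 × 0.2969 g H₂O ÷ 18.015 g/mol = 0.032961 mol
mass O = 0.7257 − (0.29694 + 0.033225) = 0.39554 g → mol O = 0.39554 ÷ 15.999 = 0.024723 mol
Divide by the smallest (0.024722 mol): C 1.000, H 1.333, O 1.000
Multiplying each by 3 gives whole numbers: C 3.00, H 4.00, O 3.00
Empirical formula: C3H4O3
Empirical-formula mass = 88.06 g/mol; 176 ÷ 88.06 ≈ 2, so the molecular formula is C6H8O6.

C6H8O6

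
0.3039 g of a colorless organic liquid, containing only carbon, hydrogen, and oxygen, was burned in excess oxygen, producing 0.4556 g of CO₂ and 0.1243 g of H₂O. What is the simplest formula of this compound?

mol C = 0.4556 g CO₂ ÷ 44.009 g/mol = 0.010352 mol
mol H = 2 × 0.1243 g H₂O ÷ 18.015 g/mol = 0.013800 mol
mass O = 0.3039 − (0.12434 + 0.013910) = 0.16565 g → mol O = 0.16565 ÷ 15.999 = 0.010354 mol
Divide by the smallest (0.010352 mol): C 1.000, H 1.333, O 1.000
Multiplying each by 3 gives whole numbers: C 3.00, H 4.00, O 3.00

C3H4O3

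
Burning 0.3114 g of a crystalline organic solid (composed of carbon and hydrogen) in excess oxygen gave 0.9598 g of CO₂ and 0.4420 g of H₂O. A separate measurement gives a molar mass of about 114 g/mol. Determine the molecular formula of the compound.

mol C = 0.9598 g CO₂ ÷ 44.009 g/mol = 0.021809 mol
mol H = 2 × 0.4420 g H₂O ÷ 18.015 g/mol = 0.049070 mol
Divide by the smallest (0.021809 mol): C 1.000, H 2.250
Multiplying each by 4 gives whole numbers: C 4.00, H 9.00
Empirical formula: C4H9
Empirical-formula mass = 57.12 g/mol; 114 ÷ 57.12 ≈ 2, so the molecular formula is C8H18.

C8H18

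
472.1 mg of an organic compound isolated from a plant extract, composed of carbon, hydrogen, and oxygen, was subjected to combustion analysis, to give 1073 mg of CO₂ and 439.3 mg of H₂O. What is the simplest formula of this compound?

C3H6O

mol C = 1.073 g CO₂ ÷ 44.009 g/mol = 0.024381 mol
mol H = 2 × 0.4393 g H₂O ÷ 18.015 g/mol = 0.048770 mol
mass O = 0.4721 − (0.29284 + 0.049161) = 0.13009 g → mol O = 0.13009 ÷ 15.999 = 0.0081314 mol
Divide by the smallest (0.0081314 mol): C 2.998, H 5.998, O 1.000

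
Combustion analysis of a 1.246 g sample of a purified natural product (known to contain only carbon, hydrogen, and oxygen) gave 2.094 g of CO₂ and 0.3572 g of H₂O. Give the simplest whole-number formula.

mol C = 2.094 g CO₂ ÷ 44.009 g/mol = 0.047581 mol
mol H = 2 × 0.3572 g H₂O ÷ 18.015 g/mol = 0.039656 mol
mass O = 1.246 − (0.57150 + 0.039973) = 0.63453 g → mol O = 0.63453 ÷ 15.999 = 0.039661 mol
Divide by the smallest (0.039656 mol): C 1.200, H 1.000, O 1.000
Multiplying each by 5 gives whole numbers: C 6.00, H 5.00, O 5.00

C6H5O5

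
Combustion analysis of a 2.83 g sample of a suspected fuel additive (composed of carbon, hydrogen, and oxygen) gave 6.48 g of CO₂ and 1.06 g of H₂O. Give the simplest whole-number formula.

mol C = 6.48 g CO₂ ÷ 44.009 g/mol = 0.1472 mol
mol H = 2 × 1.06 g H₂O ÷ 18.015 g/mol = 0.1177 mol
mass O = 2.83 − (1.769 + 0.1186) = 0.9428 g → mol O = 0.9428 ÷ 15.999 = 0.05893 mol
Divide by the smallest (0.05893 mol): C 2.499, H 1.997, O 1.000
Multiplying each by 2 gives whole numbers: C 5.00, H 3.99, O 2.00

C5H4O2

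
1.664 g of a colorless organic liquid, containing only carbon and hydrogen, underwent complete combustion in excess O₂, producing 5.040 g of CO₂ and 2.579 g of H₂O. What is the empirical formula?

mol C = 5.040 g CO₂ ÷ 44.009 g/mol = 0.11452 mol
mol H = 2 × 2.579 g H₂O ÷ 18.015 g/mol = 0.28632 mol
Divide by the smallest (0.11452 mol): C 1.000, H 2.500
Multiplying each by 2 gives whole numbers: C 2.00, H 5.00

C2H5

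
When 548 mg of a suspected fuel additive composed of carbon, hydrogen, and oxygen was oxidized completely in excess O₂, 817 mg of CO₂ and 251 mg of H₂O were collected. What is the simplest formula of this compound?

C2H3O2

mol C = 0.817 g CO₂ ÷ 44.009 g/mol = 0.01856 mol
mol H = 2 × 0.251 g H₂O ÷ 18.015 g/mol = 0.02787 mol
mass O = 0.548 − (0.2230 + 0.02809) = 0.2969 g → mol O = 0.2969 ÷ 15.999 = 0.01856 mol
Divide by the smallest (0.01856 mol): C 1.000, H 1.501, O 1.000
Multiplying each by 2 gives whole numbers: C 2.00, H 3.00, O 2.00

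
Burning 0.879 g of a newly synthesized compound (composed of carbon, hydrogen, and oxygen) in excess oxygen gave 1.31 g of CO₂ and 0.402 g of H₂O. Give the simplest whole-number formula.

C2H3O2

mol C = 1.31 g CO₂ ÷ 44.009 g/mol = 0.02977 mol
mol H = 2 × 0.402 g H₂O ÷ 18.015 g/mol = 0.04463 mol
mass O = 0.879 − (0.3575 + 0.04499) = 0.4765 g → mol O = 0.4765 ÷ 15.999 = 0.02978 mol
Divide by the smallest (0.02977 mol): C 1.000, H 1.499, O 1.001
Multiplying each by 2 gives whole numbers: C 2.00, H 3.00, O 2.00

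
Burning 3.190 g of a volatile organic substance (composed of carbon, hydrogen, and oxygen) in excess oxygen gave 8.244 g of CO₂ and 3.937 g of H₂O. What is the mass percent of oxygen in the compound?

mol C = 8.244 g CO₂ ÷ 44.009 g/mol = 0.18733 mol
mol H = 2 × 3.937 g H₂O ÷ 18.015 g/mol = 0.43708 mol
mass O = 3.190 − (2.2500 + 0.44058) = 0.49946 g → mol O = 0.49946 ÷ 15.999 = 0.031218 mol
mass % O = 0.49946 g ÷ 3.190 g × 100%

15.66%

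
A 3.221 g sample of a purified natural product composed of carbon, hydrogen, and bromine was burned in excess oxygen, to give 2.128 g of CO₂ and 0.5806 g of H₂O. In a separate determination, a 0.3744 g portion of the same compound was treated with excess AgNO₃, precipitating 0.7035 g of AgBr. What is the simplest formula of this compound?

mol C = 2.128 g CO₂ ÷ 44.009 g/mol = 0.048354 mol
mol H = 2 × 0.5806 g H₂O ÷ 18.015 g/mol = 0.064457 mol
From the AgBr data: mol Br per gram of compound = (0.7035 ÷ 187.772) ÷ 0.3744 = 0.010007 mol/g, so in the 3.221 g combustion sample mol Br = 0.032232 mol
Divide by the smallest (0.032232 mol): C 1.500, H 2.000, Br 1.000
Multiplying each by 2 gives whole numbers: C 3.00, H 4.00, Br 2.00

C3H4Br2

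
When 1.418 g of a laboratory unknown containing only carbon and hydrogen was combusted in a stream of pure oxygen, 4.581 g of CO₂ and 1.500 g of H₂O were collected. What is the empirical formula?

C5H8

mol C = 4.581 g CO₂ ÷ 44.009 g/mol = 0.10409 mol
mol H = 2 × 1.500 g H₂O ÷ 18.015 g/mol = 0.16653 mol
Divide by the smallest (0.10409 mol): C 1.000, H 1.600
Multiplying each by 5 gives whole numbers: C 5.00, H 8.00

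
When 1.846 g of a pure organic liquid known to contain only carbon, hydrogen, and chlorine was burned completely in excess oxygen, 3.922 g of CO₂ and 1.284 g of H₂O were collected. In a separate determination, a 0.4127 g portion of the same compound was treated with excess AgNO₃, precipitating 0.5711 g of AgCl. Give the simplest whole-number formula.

C5H8Cl

mol C = 3.922 g CO₂ ÷ 44.009 g/mol = 0.089118 mol
mol H = 2 × 1.284 g H₂O ÷ 18.015 g/mol = 0.14255 mol
From the AgCl data: mol Cl per gram of compound = (0.5711 ÷ 143.318) ÷ 0.4127 = 0.0096555 mol/g, so in the 1.846 g combustion sample mol Cl = 0.017824 mol
Divide by the smallest (0.017824 mol): C 5.000, H 7.997, Cl 1.000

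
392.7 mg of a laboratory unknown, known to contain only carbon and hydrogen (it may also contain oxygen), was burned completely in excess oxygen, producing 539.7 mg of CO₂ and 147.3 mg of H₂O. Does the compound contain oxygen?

yes

mol C = 0.5397 g CO₂ ÷ 44.009 g/mol = 0.012263 mol
mol H = 2 × 0.1473 g H₂O ÷ 18.015 g/mol = 0.016353 mol
C and H account for only 0.16378 g of the 0.3927 g sample; the remaining 0.22892 g must be oxygen.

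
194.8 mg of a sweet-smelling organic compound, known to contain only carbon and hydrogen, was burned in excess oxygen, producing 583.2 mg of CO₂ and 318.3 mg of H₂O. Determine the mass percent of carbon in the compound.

mol C = 0.5832 g CO₂ ÷ 44.009 g/mol = 0.013252 mol
mol H = 2 × 0.3183 g H₂O ÷ 18.015 g/mol = 0.035337 mol
mass % C = 0.15917 g ÷ 0.1948 g × 100%

81.71%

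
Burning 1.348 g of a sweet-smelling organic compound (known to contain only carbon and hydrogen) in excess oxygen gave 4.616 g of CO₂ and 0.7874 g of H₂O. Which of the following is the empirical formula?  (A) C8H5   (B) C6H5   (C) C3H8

(B) C6H5

mol C = 4.616 g CO₂ ÷ 44.009 g/mol = 0.10489 mol
mol H = 2 × 0.7874 g H₂O ÷ 18.015 g/mol = 0.087416 mol
Divide by the smallest (0.087416 mol): C 1.200, H 1.000
Multiplying each by 5 gives whole numbers: C 6.00, H 5.00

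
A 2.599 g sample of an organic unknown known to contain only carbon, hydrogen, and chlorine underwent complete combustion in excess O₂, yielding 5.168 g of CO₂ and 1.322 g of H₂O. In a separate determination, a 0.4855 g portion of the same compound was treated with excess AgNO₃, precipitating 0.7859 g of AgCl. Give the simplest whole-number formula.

mol C = 5.168 g CO₂ ÷ 44.009 g/mol = 0.11743 mol
mol H = 2 × 1.322 g H₂O ÷ 18.015 g/mol = 0.14677 mol
From the AgCl data: mol Cl per gram of compound = (0.7859 ÷ 143.318) ÷ 0.4855 = 0.011295 mol/g, so in the 2.599 g combustion sample mol Cl = 0.029355 mol
Divide by the smallest (0.029355 mol): C 4.000, H 5.000, Cl 1.000

C4H5Cl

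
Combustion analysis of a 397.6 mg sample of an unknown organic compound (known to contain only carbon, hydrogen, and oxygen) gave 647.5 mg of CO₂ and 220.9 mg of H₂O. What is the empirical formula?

mol C = 0.6475 g CO₂ ÷ 44.009 g/mol = 0.014713 mol
mol H = 2 × 0.2209 g H₂O ÷ 18.015 g/mol = 0.024524 mol
mass O = 0.3976 − (0.17672 + 0.024720) = 0.19616 g → mol O = 0.19616 ÷ 15.999 = 0.012261 mol
Divide by the smallest (0.012261 mol): C 1.200, H 2.000, O 1.000
Multiplying each by 5 gives whole numbers: C 6.00, H 10.00, O 5.00

C6H10O5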